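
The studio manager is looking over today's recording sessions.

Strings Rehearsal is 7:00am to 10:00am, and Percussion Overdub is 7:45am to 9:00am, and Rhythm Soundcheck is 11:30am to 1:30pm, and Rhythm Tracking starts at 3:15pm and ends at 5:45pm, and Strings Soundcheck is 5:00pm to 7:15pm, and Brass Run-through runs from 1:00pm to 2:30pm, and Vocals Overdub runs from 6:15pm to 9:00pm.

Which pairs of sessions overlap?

Sorted by start: Strings Rehearsal, Percussion Overdub, Rhythm Soundcheck, Brass Run-through, Rhythm Tracking, Strings Soundcheck, Vocals Overdub.
Percussion Overdub starts before Strings Rehearsal ends → Strings Rehearsal and Percussion Overdub overlap.
Rhythm Soundcheck starts after Strings Rehearsal ends — done with Strings Rehearsal.
Rhythm Soundcheck starts after Percussion Overdub ends — done with Percussion Overdub.
Brass Run-through starts before Rhythm Soundcheck ends → Rhythm Soundcheck and Brass Run-through overlap.
Rhythm Tracking starts after Rhythm Soundcheck ends — done with Rhythm Soundcheck.
Rhythm Tracking starts after Brass Run-through ends — done with Brass Run-through.
Strings Soundcheck starts before Rhythm Tracking ends → Rhythm Tracking and Strings Soundcheck overlap.
Vocals Overdub starts after Rhythm Tracking ends.
Vocals Overdub starts before Strings Soundcheck ends → Strings Soundcheck and Vocals Overdub overlap.

Brass Run-through & Rhythm Soundcheck, Percussion Overdub & Strings Rehearsal, Rhythm Tracking & Strings Soundcheck, Strings Soundcheck & Vocals Overdub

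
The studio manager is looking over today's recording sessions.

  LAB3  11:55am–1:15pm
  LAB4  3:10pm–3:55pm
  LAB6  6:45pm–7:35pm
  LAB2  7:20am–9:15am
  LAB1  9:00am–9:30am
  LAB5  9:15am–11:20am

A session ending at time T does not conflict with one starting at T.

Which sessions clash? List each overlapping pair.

Two intervals overlap when each starts before the other ends.
Sorted by start: LAB2, LAB1, LAB5, LAB3, LAB4, LAB6.
LAB1 starts before LAB2 ends → LAB2 and LAB1 overlap.
LAB5 starts exactly when LAB2 ends (back-to-back, no overlap), so nothing later overlaps LAB2 either.
LAB5 starts before LAB1 ends → LAB1 and LAB5 overlap.
LAB3 starts after LAB1 ends, so nothing later overlaps LAB1 either.
LAB3 starts after LAB5 ends, so nothing later overlaps LAB5 either.
LAB4 starts after LAB3 ends, so nothing later overlaps LAB3 either.
LAB6 starts after LAB4 ends.

LAB1 & LAB2, LAB1 & LAB5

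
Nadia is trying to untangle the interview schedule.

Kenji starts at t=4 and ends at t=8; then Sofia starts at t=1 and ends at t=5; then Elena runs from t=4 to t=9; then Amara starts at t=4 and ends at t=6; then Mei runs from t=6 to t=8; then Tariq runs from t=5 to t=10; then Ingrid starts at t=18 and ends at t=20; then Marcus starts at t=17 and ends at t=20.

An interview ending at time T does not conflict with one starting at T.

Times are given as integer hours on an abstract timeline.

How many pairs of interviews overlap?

13

Sorted by start: Sofia, Kenji, Elena, Amara, Tariq, Mei, Marcus, Ingrid.
Kenji starts before Sofia ends → Sofia and Kenji overlap.
Elena starts before Sofia ends → Sofia and Elena overlap.
Amara starts before Sofia ends → Sofia and Amara overlap.
Tariq starts exactly when Sofia ends (back-to-back, no overlap); Sofia is clear from here.
Elena starts before Kenji ends → Kenji and Elena overlap.
Amara starts before Kenji ends → Kenji and Amara overlap.
Tariq starts before Kenji ends → Kenji and Tariq overlap.
Mei starts before Kenji ends → Kenji and Mei overlap.
Marcus starts after Kenji ends; Kenji is clear from here.
Amara starts before Elena ends → Elena and Amara overlap.
Tariq starts before Elena ends → Elena and Tariq overlap.
Mei starts before Elena ends → Elena and Mei overlap.
Marcus starts after Elena ends; Elena is clear from here.
Tariq starts before Amara ends → Amara and Tariq overlap.
Mei starts exactly when Amara ends (back-to-back, no overlap); Amara is clear from here.
Mei starts before Tariq ends → Tariq and Mei overlap.
Marcus starts after Tariq ends; Tariq is clear from here.
Marcus starts after Mei ends; Mei is clear from here.
Ingrid starts before Marcus ends → Marcus and Ingrid overlap.
Overlapping pairs: Amara & Elena, Amara & Kenji, Amara & Sofia, Amara & Tariq, Elena & Kenji, Elena & Mei, Elena & Sofia, Elena & Tariq, Ingrid & Marcus, Kenji & Mei, Kenji & Sofia, Kenji & Tariq, Mei & Tariq — 13 in total.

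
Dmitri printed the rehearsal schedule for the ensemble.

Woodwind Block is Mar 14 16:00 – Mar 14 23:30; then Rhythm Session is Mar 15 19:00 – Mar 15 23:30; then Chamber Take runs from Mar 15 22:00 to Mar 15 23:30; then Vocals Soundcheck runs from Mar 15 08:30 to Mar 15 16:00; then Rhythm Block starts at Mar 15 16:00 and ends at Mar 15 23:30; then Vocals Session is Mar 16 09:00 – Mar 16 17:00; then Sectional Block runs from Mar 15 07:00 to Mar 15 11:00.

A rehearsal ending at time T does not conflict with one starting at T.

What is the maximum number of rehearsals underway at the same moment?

3

Sort all start/end points and keep a running count:
Mar 14 16:00 start Woodwind Block → 1
Mar 14 23:30 end Woodwind Block → 0
Mar 15 07:00 start Sectional Block → 1
Mar 15 08:30 start Vocals Soundcheck → 2
Mar 15 11:00 end Sectional Block → 1
Mar 15 16:00 end Vocals Soundcheck → 0
Mar 15 16:00 start Rhythm Block → 1
Mar 15 19:00 start Rhythm Session → 2
Mar 15 22:00 start Chamber Take → 3
Mar 15 23:30 end Chamber Take → 2
Mar 15 23:30 end Rhythm Block → 1
Mar 15 23:30 end Rhythm Session → 0
Mar 16 09:00 start Vocals Session → 1
Mar 16 17:00 end Vocals Session → 0
Peak is 3, at Mar 15 22:00 (Chamber Take, Rhythm Block, Rhythm Session).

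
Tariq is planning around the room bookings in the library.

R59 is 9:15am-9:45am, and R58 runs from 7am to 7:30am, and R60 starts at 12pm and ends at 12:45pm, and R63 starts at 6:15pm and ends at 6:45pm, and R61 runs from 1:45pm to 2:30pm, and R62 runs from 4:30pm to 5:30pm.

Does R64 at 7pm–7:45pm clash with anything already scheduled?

No — it doesn't clash with anything

R58: ends 7:30am at or before R64 starts 7pm → clear.
R59: ends 9:45am at or before R64 starts 7pm → clear.
R60: ends 12:45pm at or before R64 starts 7pm → clear.
R61: ends 2:30pm at or before R64 starts 7pm → clear.
R62: ends 5:30pm at or before R64 starts 7pm → clear.
R63: ends 6:45pm at or before R64 starts 7pm → clear.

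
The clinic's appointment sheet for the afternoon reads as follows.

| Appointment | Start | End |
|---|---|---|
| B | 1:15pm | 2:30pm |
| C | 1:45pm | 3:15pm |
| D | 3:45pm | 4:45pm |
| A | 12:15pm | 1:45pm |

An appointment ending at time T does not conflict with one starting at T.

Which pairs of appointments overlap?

Sorted by start: A, B, C, D.
B starts before A ends → A and B overlap.
C starts exactly when A ends (back-to-back, no overlap), so A has no further overlaps.
C starts before B ends → B and C overlap.
D starts after B ends.
D starts after C ends.

A & B, B & C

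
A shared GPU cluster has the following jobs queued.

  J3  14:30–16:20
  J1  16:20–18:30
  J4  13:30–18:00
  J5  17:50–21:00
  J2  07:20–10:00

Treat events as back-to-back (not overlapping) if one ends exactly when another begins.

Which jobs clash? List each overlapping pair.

Sorted by start: J2, J4, J3, J1, J5.
J4 starts after J2 ends, so J2 has no further overlaps.
J3 starts before J4 ends → J4 and J3 overlap.
J1 starts before J4 ends → J4 and J1 overlap.
J5 starts before J4 ends → J4 and J5 overlap.
J1 starts exactly when J3 ends (back-to-back, no overlap), so J3 has no further overlaps.
J5 starts before J1 ends → J1 and J5 overlap.

J1 & J4, J1 & J5, J3 & J4, J4 & J5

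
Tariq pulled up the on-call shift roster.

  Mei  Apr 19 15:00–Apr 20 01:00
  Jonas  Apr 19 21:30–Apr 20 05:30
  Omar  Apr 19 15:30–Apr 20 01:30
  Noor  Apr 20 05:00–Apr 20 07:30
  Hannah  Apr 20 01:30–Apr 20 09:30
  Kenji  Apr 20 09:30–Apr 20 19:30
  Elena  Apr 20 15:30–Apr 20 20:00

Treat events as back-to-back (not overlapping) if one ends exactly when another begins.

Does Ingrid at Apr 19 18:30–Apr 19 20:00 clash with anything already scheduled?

Yes — it overlaps Mei, Omar

Mei: starts Apr 19 15:00 before Ingrid ends Apr 19 20:00, and ends Apr 20 01:00 after Ingrid starts Apr 19 18:30 → overlap.
Omar: starts Apr 19 15:30 before Ingrid ends Apr 19 20:00, and ends Apr 20 01:30 after Ingrid starts Apr 19 18:30 → overlap.
Jonas: starts Apr 19 21:30 at or after Ingrid ends Apr 19 20:00 → clear.
Hannah: starts Apr 20 01:30 at or after Ingrid ends Apr 19 20:00 → clear.
Noor: starts Apr 20 05:00 at or after Ingrid ends Apr 19 20:00 → clear.
Kenji: starts Apr 20 09:30 at or after Ingrid ends Apr 19 20:00 → clear.
Elena: starts Apr 20 15:30 at or after Ingrid ends Apr 19 20:00 → clear.
Ingrid overlaps Mei, Omar.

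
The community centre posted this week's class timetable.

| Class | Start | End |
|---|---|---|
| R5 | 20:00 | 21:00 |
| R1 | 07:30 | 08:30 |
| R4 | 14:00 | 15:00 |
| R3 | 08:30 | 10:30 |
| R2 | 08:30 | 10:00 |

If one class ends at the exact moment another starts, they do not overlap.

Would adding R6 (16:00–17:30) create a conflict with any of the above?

No — it doesn't clash with anything

R1: ends 08:30 at or before R6 starts 16:00 → clear.
R2: ends 10:00 at or before R6 starts 16:00 → clear.
R3: ends 10:30 at or before R6 starts 16:00 → clear.
R4: ends 15:00 at or before R6 starts 16:00 → clear.
R5: starts 20:00 at or after R6 ends 17:30 → clear.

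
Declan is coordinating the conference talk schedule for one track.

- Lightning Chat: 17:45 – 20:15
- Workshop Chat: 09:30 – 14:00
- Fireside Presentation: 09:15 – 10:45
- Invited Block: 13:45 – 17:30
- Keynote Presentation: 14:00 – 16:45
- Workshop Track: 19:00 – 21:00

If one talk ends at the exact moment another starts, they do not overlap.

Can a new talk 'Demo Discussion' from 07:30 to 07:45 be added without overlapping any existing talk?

Fireside Presentation: starts 09:15 at or after Demo Discussion ends 07:45 → clear.
Workshop Chat: starts 09:30 at or after Demo Discussion ends 07:45 → clear.
Invited Block: starts 13:45 at or after Demo Discussion ends 07:45 → clear.
Keynote Presentation: starts 14:00 at or after Demo Discussion ends 07:45 → clear.
Lightning Chat: starts 17:45 at or after Demo Discussion ends 07:45 → clear.
Workshop Track: starts 19:00 at or after Demo Discussion ends 07:45 → clear.

Yes — the slot is free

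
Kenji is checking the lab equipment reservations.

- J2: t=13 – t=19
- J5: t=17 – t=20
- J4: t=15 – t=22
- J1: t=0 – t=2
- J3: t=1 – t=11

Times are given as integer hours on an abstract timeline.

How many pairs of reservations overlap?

4

Sorted by start: J1, J3, J2, J4, J5.
J3 starts before J1 ends → J1 and J3 overlap.
J2 starts after J1 ends; J1 is clear from here.
J2 starts after J3 ends; J3 is clear from here.
J4 starts before J2 ends → J2 and J4 overlap.
J5 starts before J2 ends → J2 and J5 overlap.
J5 starts before J4 ends → J4 and J5 overlap.
Overlapping pairs: J1 & J3, J2 & J4, J2 & J5, J4 & J5 — 4 in total.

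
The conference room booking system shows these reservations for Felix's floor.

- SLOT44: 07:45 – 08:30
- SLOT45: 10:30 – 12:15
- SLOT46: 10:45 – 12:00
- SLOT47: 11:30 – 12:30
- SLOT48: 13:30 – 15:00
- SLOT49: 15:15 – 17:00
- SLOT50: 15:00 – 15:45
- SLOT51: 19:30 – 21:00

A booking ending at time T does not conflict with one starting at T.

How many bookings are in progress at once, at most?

Walk through starts and ends in time order (an end at T is processed before a start at T):
07:45 start SLOT44 → 1
08:30 end SLOT44 → 0
10:30 start SLOT45 → 1
10:45 start SLOT46 → 2
11:30 start SLOT47 → 3
12:00 end SLOT46 → 2
12:15 end SLOT45 → 1
12:30 end SLOT47 → 0
13:30 start SLOT48 → 1
15:00 end SLOT48 → 0
15:00 start SLOT50 → 1
15:15 start SLOT49 → 2
15:45 end SLOT50 → 1
17:00 end SLOT49 → 0
19:30 start SLOT51 → 1
21:00 end SLOT51 → 0
Peak is 3, at 11:30 (SLOT45, SLOT46, SLOT47).

3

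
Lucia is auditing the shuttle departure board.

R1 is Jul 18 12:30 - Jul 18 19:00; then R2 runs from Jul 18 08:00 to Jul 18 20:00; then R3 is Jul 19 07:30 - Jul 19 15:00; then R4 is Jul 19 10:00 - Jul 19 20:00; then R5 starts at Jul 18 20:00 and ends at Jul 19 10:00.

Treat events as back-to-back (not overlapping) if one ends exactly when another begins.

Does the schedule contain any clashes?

Two intervals overlap when each starts before the other ends.
Sorted by start: R2, R1, R5, R3, R4.
R1 starts before R2 ends → R2 and R1 overlap.
That's a conflict, so the schedule is not conflict-free.

Yes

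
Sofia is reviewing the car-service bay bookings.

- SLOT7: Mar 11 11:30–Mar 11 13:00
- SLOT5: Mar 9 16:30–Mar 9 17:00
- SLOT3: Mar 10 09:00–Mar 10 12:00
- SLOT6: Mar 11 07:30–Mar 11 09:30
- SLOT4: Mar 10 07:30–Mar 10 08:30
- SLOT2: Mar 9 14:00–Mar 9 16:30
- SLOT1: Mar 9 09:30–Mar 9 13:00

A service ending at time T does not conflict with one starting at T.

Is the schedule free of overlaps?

Sorted by start: SLOT1, SLOT2, SLOT5, SLOT4, SLOT3, SLOT6, SLOT7.
SLOT2 starts after SLOT1 ends — done with SLOT1.
SLOT5 starts exactly when SLOT2 ends (back-to-back, no overlap) — done with SLOT2.
SLOT4 starts after SLOT5 ends — done with SLOT5.
SLOT3 starts after SLOT4 ends — done with SLOT4.
SLOT6 starts after SLOT3 ends — done with SLOT3.
SLOT7 starts after SLOT6 ends.
Every pair is clear; the schedule has no overlaps.

Yes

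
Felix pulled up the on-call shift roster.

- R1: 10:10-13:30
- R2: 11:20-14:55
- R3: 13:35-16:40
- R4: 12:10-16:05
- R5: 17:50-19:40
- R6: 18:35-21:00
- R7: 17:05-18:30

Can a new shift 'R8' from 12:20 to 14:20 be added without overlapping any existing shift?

R1: starts 10:10 before R8 ends 14:20, and ends 13:30 after R8 starts 12:20 → overlap.
R2: starts 11:20 before R8 ends 14:20, and ends 14:55 after R8 starts 12:20 → overlap.
R4: starts 12:10 before R8 ends 14:20, and ends 16:05 after R8 starts 12:20 → overlap.
R3: starts 13:35 before R8 ends 14:20, and ends 16:40 after R8 starts 12:20 → overlap.
R7: starts 17:05 at or after R8 ends 14:20 → clear.
R5: starts 17:50 at or after R8 ends 14:20 → clear.
R6: starts 18:35 at or after R8 ends 14:20 → clear.
R8 overlaps R1, R2, R3, R4.

No — it overlaps R1, R2, R3, R4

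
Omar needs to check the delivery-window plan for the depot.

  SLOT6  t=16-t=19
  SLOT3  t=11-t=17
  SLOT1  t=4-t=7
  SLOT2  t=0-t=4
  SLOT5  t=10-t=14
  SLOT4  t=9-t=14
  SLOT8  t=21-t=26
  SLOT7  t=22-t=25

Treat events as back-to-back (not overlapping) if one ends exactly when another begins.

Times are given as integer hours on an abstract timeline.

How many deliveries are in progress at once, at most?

3

Sweep the timeline, counting +1 at each start and −1 at each end (ends before starts at a tie):
t=0 start SLOT2 → 1
t=4 end SLOT2 → 0
t=4 start SLOT1 → 1
t=7 end SLOT1 → 0
t=9 start SLOT4 → 1
t=10 start SLOT5 → 2
t=11 start SLOT3 → 3
t=14 end SLOT4 → 2
t=14 end SLOT5 → 1
t=16 start SLOT6 → 2
t=17 end SLOT3 → 1
t=19 end SLOT6 → 0
t=21 start SLOT8 → 1
t=22 start SLOT7 → 2
t=25 end SLOT7 → 1
t=26 end SLOT8 → 0
Peak is 3, at t=11 (SLOT3, SLOT4, SLOT5).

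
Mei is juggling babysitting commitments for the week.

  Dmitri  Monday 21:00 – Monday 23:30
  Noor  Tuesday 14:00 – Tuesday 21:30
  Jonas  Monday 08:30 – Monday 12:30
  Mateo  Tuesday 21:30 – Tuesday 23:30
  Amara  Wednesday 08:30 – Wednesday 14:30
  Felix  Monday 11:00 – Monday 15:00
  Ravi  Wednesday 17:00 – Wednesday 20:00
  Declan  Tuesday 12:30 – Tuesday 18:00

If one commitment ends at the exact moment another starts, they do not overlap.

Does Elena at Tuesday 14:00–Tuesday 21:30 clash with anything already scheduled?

Jonas: ends Monday 12:30 at or before Elena starts Tuesday 14:00 → clear.
Felix: ends Monday 15:00 at or before Elena starts Tuesday 14:00 → clear.
Dmitri: ends Monday 23:30 at or before Elena starts Tuesday 14:00 → clear.
Declan: starts Tuesday 12:30 before Elena ends Tuesday 21:30, and ends Tuesday 18:00 after Elena starts Tuesday 14:00 → overlap.
Noor: starts Tuesday 14:00 before Elena ends Tuesday 21:30, and ends Tuesday 21:30 after Elena starts Tuesday 14:00 → overlap.
Mateo: starts Tuesday 21:30 at or after Elena ends Tuesday 21:30 → clear.
Amara: starts Wednesday 08:30 at or after Elena ends Tuesday 21:30 → clear.
Ravi: starts Wednesday 17:00 at or after Elena ends Tuesday 21:30 → clear.
Elena overlaps Declan, Noor.

Yes — it overlaps Declan, Noor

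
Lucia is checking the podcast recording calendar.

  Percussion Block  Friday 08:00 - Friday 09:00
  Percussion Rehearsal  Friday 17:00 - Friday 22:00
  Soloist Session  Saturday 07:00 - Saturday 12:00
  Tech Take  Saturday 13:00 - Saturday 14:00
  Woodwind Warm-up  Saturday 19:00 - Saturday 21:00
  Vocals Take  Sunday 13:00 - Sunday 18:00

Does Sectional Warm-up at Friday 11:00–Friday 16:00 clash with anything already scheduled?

Percussion Block: ends Friday 09:00 at or before Sectional Warm-up starts Friday 11:00 → clear.
Percussion Rehearsal: starts Friday 17:00 at or after Sectional Warm-up ends Friday 16:00 → clear.
Soloist Session: starts Saturday 07:00 at or after Sectional Warm-up ends Friday 16:00 → clear.
Tech Take: starts Saturday 13:00 at or after Sectional Warm-up ends Friday 16:00 → clear.
Woodwind Warm-up: starts Saturday 19:00 at or after Sectional Warm-up ends Friday 16:00 → clear.
Vocals Take: starts Sunday 13:00 at or after Sectional Warm-up ends Friday 16:00 → clear.

No — it doesn't clash with anything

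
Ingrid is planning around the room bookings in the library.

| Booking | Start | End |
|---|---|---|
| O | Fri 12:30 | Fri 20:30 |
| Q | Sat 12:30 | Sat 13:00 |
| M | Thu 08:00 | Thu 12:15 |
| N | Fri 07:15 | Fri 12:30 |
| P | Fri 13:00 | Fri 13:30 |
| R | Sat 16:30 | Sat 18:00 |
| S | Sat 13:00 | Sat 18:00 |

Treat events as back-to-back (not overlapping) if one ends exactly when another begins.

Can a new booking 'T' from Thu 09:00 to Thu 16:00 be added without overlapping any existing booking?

M: starts Thu 08:00 before T ends Thu 16:00, and ends Thu 12:15 after T starts Thu 09:00 → overlap.
N: starts Fri 07:15 at or after T ends Thu 16:00 → clear.
O: starts Fri 12:30 at or after T ends Thu 16:00 → clear.
P: starts Fri 13:00 at or after T ends Thu 16:00 → clear.
Q: starts Sat 12:30 at or after T ends Thu 16:00 → clear.
S: starts Sat 13:00 at or after T ends Thu 16:00 → clear.
R: starts Sat 16:30 at or after T ends Thu 16:00 → clear.
T overlaps M.

No — it overlaps M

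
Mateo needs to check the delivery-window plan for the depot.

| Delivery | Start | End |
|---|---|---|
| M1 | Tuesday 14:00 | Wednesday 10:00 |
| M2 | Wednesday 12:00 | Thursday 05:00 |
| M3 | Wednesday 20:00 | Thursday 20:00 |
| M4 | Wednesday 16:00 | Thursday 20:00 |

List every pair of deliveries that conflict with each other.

M2 & M3, M2 & M4, M3 & M4

Check each pair: they overlap iff neither finishes before the other starts.
Sorted by start: M1, M2, M4, M3.
M2 starts after M1 ends — done with M1.
M4 starts before M2 ends → M2 and M4 overlap.
M3 starts before M2 ends → M2 and M3 overlap.
M3 starts before M4 ends → M4 and M3 overlap.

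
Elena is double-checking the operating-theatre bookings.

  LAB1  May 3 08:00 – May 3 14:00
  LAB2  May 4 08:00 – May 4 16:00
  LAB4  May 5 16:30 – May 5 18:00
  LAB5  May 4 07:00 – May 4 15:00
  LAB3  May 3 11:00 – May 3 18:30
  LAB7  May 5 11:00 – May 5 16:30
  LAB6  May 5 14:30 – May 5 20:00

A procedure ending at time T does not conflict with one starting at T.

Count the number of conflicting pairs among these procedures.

4

Sorted by start: LAB1, LAB3, LAB5, LAB2, LAB7, LAB6, LAB4.
LAB3 starts before LAB1 ends → LAB1 and LAB3 overlap.
LAB5 starts after LAB1 ends, so LAB1 has no further overlaps.
LAB5 starts after LAB3 ends, so LAB3 has no further overlaps.
LAB2 starts before LAB5 ends → LAB5 and LAB2 overlap.
LAB7 starts after LAB5 ends, so LAB5 has no further overlaps.
LAB7 starts after LAB2 ends, so LAB2 has no further overlaps.
LAB6 starts before LAB7 ends → LAB7 and LAB6 overlap.
LAB4 starts exactly when LAB7 ends (back-to-back, no overlap).
LAB4 starts before LAB6 ends → LAB6 and LAB4 overlap.
Overlapping pairs: LAB1 & LAB3, LAB2 & LAB5, LAB4 & LAB6, LAB6 & LAB7 — 4 in total.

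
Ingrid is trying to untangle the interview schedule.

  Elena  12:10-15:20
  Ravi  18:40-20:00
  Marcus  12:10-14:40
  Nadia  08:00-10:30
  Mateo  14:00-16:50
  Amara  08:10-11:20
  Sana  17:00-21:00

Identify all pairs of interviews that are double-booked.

Check each pair: they overlap iff neither finishes before the other starts.
Sorted by start: Nadia, Amara, Marcus, Elena, Mateo, Sana, Ravi.
Amara starts before Nadia ends → Nadia and Amara overlap.
Marcus starts after Nadia ends, so Nadia has no further overlaps.
Marcus starts after Amara ends, so Amara has no further overlaps.
Elena starts before Marcus ends → Marcus and Elena overlap.
Mateo starts before Marcus ends → Marcus and Mateo overlap.
Sana starts after Marcus ends, so Marcus has no further overlaps.
Mateo starts before Elena ends → Elena and Mateo overlap.
Sana starts after Elena ends, so Elena has no further overlaps.
Sana starts after Mateo ends, so Mateo has no further overlaps.
Ravi starts before Sana ends → Sana and Ravi overlap.

Amara & Nadia, Elena & Marcus, Elena & Mateo, Marcus & Mateo, Ravi & Sana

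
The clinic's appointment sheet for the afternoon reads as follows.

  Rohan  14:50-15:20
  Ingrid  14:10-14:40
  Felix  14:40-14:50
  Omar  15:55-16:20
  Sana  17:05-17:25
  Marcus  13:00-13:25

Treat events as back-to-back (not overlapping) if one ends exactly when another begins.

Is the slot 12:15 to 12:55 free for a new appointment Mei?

Yes — the slot is free

Marcus: starts 13:00 at or after Mei ends 12:55 → clear.
Ingrid: starts 14:10 at or after Mei ends 12:55 → clear.
Felix: starts 14:40 at or after Mei ends 12:55 → clear.
Rohan: starts 14:50 at or after Mei ends 12:55 → clear.
Omar: starts 15:55 at or after Mei ends 12:55 → clear.
Sana: starts 17:05 at or after Mei ends 12:55 → clear.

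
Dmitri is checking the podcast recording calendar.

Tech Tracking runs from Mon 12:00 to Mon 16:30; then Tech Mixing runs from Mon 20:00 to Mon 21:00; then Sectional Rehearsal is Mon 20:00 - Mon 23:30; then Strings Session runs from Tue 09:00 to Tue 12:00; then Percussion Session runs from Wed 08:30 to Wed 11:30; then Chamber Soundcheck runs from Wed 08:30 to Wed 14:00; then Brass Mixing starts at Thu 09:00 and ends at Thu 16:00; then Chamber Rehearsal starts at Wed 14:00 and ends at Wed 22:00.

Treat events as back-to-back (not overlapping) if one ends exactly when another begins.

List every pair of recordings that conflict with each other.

Chamber Soundcheck & Percussion Session, Sectional Rehearsal & Tech Mixing

Sorted by start: Tech Tracking, Tech Mixing, Sectional Rehearsal, Strings Session, Percussion Session, Chamber Soundcheck, Chamber Rehearsal, Brass Mixing.
Tech Mixing starts after Tech Tracking ends — done with Tech Tracking.
Sectional Rehearsal starts before Tech Mixing ends → Tech Mixing and Sectional Rehearsal overlap.
Strings Session starts after Tech Mixing ends — done with Tech Mixing.
Strings Session starts after Sectional Rehearsal ends — done with Sectional Rehearsal.
Percussion Session starts after Strings Session ends — done with Strings Session.
Chamber Soundcheck starts before Percussion Session ends → Percussion Session and Chamber Soundcheck overlap.
Chamber Rehearsal starts after Percussion Session ends — done with Percussion Session.
Chamber Rehearsal starts exactly when Chamber Soundcheck ends (back-to-back, no overlap) — done with Chamber Soundcheck.
Brass Mixing starts after Chamber Rehearsal ends.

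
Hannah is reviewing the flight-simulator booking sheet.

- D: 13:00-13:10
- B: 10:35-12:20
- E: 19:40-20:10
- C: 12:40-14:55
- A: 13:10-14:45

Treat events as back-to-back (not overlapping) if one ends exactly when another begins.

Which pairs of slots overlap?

A & C, C & D

Sorted by start: B, C, D, A, E.
C starts after B ends, so nothing later overlaps B either.
D starts before C ends → C and D overlap.
A starts before C ends → C and A overlap.
E starts after C ends.
A starts exactly when D ends (back-to-back, no overlap), so nothing later overlaps D either.
E starts after A ends.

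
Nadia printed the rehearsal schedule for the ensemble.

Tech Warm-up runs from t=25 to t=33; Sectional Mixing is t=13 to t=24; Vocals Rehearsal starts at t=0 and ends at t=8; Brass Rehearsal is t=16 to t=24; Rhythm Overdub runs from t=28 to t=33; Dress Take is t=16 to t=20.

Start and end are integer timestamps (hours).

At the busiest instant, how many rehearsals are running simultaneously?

3

Sort all start/end points and keep a running count:
t=0 start Vocals Rehearsal → 1
t=8 end Vocals Rehearsal → 0
t=13 start Sectional Mixing → 1
t=16 start Brass Rehearsal → 2
t=16 start Dress Take → 3
t=20 end Dress Take → 2
t=24 end Brass Rehearsal → 1
t=24 end Sectional Mixing → 0
t=25 start Tech Warm-up → 1
t=28 start Rhythm Overdub → 2
t=33 end Rhythm Overdub → 1
t=33 end Tech Warm-up → 0
Peak is 3, at t=16 (Brass Rehearsal, Dress Take, Sectional Mixing).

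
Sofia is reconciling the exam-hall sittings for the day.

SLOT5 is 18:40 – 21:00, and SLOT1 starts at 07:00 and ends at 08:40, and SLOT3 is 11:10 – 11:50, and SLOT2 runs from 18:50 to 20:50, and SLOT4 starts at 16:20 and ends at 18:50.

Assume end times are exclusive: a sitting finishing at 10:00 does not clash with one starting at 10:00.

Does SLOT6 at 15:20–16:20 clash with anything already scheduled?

SLOT1: ends 08:40 at or before SLOT6 starts 15:20 → clear.
SLOT3: ends 11:50 at or before SLOT6 starts 15:20 → clear.
SLOT4: starts 16:20 at or after SLOT6 ends 16:20 → clear.
SLOT5: starts 18:40 at or after SLOT6 ends 16:20 → clear.
SLOT2: starts 18:50 at or after SLOT6 ends 16:20 → clear.

No — it doesn't clash with anything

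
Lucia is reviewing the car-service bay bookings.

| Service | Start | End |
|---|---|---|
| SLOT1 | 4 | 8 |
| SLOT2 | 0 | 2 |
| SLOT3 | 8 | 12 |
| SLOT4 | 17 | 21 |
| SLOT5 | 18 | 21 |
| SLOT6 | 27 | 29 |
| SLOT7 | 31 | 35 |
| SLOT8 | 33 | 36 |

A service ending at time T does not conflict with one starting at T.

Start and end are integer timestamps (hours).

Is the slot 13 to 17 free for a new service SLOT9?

Yes — the slot is free

SLOT2: ends 2 at or before SLOT9 starts 13 → clear.
SLOT1: ends 8 at or before SLOT9 starts 13 → clear.
SLOT3: ends 12 at or before SLOT9 starts 13 → clear.
SLOT4: starts 17 at or after SLOT9 ends 17 → clear.
SLOT5: starts 18 at or after SLOT9 ends 17 → clear.
SLOT6: starts 27 at or after SLOT9 ends 17 → clear.
SLOT7: starts 31 at or after SLOT9 ends 17 → clear.
SLOT8: starts 33 at or after SLOT9 ends 17 → clear.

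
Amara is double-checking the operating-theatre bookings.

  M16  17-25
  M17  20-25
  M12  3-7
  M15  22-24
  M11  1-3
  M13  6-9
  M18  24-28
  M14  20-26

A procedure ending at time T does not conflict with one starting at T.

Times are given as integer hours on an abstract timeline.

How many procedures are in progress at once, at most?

Sort all start/end points and keep a running count:
1 start M11 → 1
3 end M11 → 0
3 start M12 → 1
6 start M13 → 2
7 end M12 → 1
9 end M13 → 0
17 start M16 → 1
20 start M14 → 2
20 start M17 → 3
22 start M15 → 4
24 end M15 → 3
24 start M18 → 4
25 end M16 → 3
25 end M17 → 2
26 end M14 → 1
28 end M18 → 0
Peak is 4, at 22 (M14, M15, M16, M17).

4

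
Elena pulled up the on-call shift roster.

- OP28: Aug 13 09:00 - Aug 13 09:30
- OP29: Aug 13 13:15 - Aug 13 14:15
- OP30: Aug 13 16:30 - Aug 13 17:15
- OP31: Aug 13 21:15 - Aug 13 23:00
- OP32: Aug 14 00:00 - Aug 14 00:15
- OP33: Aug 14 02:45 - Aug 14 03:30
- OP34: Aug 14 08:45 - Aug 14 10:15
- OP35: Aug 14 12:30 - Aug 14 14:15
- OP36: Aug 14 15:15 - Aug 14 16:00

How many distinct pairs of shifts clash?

Two intervals overlap when each starts before the other ends.
Sorted by start: OP28, OP29, OP30, OP31, OP32, OP33, OP34, OP35, OP36.
OP29 starts after OP28 ends; OP28 is clear from here.
OP30 starts after OP29 ends; OP29 is clear from here.
OP31 starts after OP30 ends; OP30 is clear from here.
OP32 starts after OP31 ends; OP31 is clear from here.
OP33 starts after OP32 ends; OP32 is clear from here.
OP34 starts after OP33 ends; OP33 is clear from here.
OP35 starts after OP34 ends; OP34 is clear from here.
OP36 starts after OP35 ends.
No pair overlaps.

0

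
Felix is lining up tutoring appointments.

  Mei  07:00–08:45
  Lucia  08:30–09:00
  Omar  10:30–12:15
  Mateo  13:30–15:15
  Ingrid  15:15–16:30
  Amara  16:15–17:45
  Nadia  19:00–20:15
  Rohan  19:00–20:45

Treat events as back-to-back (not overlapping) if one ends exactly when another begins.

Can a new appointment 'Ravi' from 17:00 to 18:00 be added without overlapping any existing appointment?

No — it overlaps Amara

Mei: ends 08:45 at or before Ravi starts 17:00 → clear.
Lucia: ends 09:00 at or before Ravi starts 17:00 → clear.
Omar: ends 12:15 at or before Ravi starts 17:00 → clear.
Mateo: ends 15:15 at or before Ravi starts 17:00 → clear.
Ingrid: ends 16:30 at or before Ravi starts 17:00 → clear.
Amara: starts 16:15 before Ravi ends 18:00, and ends 17:45 after Ravi starts 17:00 → overlap.
Nadia: starts 19:00 at or after Ravi ends 18:00 → clear.
Rohan: starts 19:00 at or after Ravi ends 18:00 → clear.
Ravi overlaps Amara.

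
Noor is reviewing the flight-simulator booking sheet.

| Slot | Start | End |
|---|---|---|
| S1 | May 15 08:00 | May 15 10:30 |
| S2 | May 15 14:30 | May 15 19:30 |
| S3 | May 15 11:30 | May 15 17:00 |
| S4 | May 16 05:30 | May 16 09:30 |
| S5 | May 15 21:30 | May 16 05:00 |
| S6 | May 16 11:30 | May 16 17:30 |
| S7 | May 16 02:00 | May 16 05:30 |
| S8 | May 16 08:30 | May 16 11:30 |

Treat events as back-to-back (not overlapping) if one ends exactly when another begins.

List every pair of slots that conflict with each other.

S2 & S3, S4 & S8, S5 & S7

Two intervals overlap when each starts before the other ends.
Sorted by start: S1, S3, S2, S5, S7, S4, S8, S6.
S3 starts after S1 ends, so nothing later overlaps S1 either.
S2 starts before S3 ends → S3 and S2 overlap.
S5 starts after S3 ends, so nothing later overlaps S3 either.
S5 starts after S2 ends, so nothing later overlaps S2 either.
S7 starts before S5 ends → S5 and S7 overlap.
S4 starts after S5 ends, so nothing later overlaps S5 either.
S4 starts exactly when S7 ends (back-to-back, no overlap), so nothing later overlaps S7 either.
S8 starts before S4 ends → S4 and S8 overlap.
S6 starts after S4 ends.
S6 starts exactly when S8 ends (back-to-back, no overlap).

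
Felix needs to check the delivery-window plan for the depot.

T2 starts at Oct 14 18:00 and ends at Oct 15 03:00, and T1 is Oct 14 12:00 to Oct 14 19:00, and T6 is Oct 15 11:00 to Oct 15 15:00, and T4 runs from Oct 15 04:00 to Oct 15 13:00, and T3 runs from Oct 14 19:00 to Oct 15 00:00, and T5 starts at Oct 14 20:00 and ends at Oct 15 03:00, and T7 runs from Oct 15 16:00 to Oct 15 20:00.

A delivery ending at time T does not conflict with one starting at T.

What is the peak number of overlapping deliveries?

3

Walk through starts and ends in time order (an end at T is processed before a start at T):
Oct 14 12:00 start T1 → 1
Oct 14 18:00 start T2 → 2
Oct 14 19:00 end T1 → 1
Oct 14 19:00 start T3 → 2
Oct 14 20:00 start T5 → 3
Oct 15 00:00 end T3 → 2
Oct 15 03:00 end T2 → 1
Oct 15 03:00 end T5 → 0
Oct 15 04:00 start T4 → 1
Oct 15 11:00 start T6 → 2
Oct 15 13:00 end T4 → 1
Oct 15 15:00 end T6 → 0
Oct 15 16:00 start T7 → 1
Oct 15 20:00 end T7 → 0
Peak is 3, at Oct 14 20:00 (T2, T3, T5).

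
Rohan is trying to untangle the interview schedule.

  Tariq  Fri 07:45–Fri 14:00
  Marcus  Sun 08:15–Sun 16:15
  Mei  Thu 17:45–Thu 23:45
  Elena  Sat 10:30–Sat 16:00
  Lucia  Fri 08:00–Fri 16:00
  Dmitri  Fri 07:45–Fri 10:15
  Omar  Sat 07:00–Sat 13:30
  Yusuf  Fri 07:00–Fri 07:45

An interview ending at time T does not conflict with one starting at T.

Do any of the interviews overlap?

Sorted by start: Mei, Yusuf, Tariq, Dmitri, Lucia, Omar, Elena, Marcus.
Yusuf starts after Mei ends, so Mei has no further overlaps.
Tariq starts exactly when Yusuf ends (back-to-back, no overlap), so Yusuf has no further overlaps.
Dmitri starts before Tariq ends → Tariq and Dmitri overlap.
That's a conflict, so the schedule is not conflict-free.

Yes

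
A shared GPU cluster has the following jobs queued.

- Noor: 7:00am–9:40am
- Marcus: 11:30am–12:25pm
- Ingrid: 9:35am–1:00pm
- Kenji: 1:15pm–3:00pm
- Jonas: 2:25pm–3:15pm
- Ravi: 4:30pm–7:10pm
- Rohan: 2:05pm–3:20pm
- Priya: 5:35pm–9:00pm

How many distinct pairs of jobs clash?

6

Sorted by start: Noor, Ingrid, Marcus, Kenji, Rohan, Jonas, Ravi, Priya.
Ingrid starts before Noor ends → Noor and Ingrid overlap.
Marcus starts after Noor ends, so nothing later overlaps Noor either.
Marcus starts before Ingrid ends → Ingrid and Marcus overlap.
Kenji starts after Ingrid ends, so nothing later overlaps Ingrid either.
Kenji starts after Marcus ends, so nothing later overlaps Marcus either.
Rohan starts before Kenji ends → Kenji and Rohan overlap.
Jonas starts before Kenji ends → Kenji and Jonas overlap.
Ravi starts after Kenji ends, so nothing later overlaps Kenji either.
Jonas starts before Rohan ends → Rohan and Jonas overlap.
Ravi starts after Rohan ends, so nothing later overlaps Rohan either.
Ravi starts after Jonas ends, so nothing later overlaps Jonas either.
Priya starts before Ravi ends → Ravi and Priya overlap.
Overlapping pairs: Ingrid & Marcus, Ingrid & Noor, Jonas & Kenji, Jonas & Rohan, Kenji & Rohan, Priya & Ravi — 6 in total.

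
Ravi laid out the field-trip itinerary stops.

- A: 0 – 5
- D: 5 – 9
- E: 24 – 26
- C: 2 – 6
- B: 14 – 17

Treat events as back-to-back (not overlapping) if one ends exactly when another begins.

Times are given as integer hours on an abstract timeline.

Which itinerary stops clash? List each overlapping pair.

A & C, C & D

Two intervals overlap when each starts before the other ends.
Sorted by start: A, C, D, B, E.
C starts before A ends → A and C overlap.
D starts exactly when A ends (back-to-back, no overlap) — done with A.
D starts before C ends → C and D overlap.
B starts after C ends — done with C.
B starts after D ends — done with D.
E starts after B ends.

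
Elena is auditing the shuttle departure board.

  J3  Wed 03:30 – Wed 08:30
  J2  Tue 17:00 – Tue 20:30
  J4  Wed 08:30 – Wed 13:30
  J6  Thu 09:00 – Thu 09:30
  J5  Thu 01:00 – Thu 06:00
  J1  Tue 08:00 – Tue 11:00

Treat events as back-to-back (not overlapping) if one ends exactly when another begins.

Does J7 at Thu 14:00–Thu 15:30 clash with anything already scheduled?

No — it doesn't clash with anything

J1: ends Tue 11:00 at or before J7 starts Thu 14:00 → clear.
J2: ends Tue 20:30 at or before J7 starts Thu 14:00 → clear.
J3: ends Wed 08:30 at or before J7 starts Thu 14:00 → clear.
J4: ends Wed 13:30 at or before J7 starts Thu 14:00 → clear.
J5: ends Thu 06:00 at or before J7 starts Thu 14:00 → clear.
J6: ends Thu 09:30 at or before J7 starts Thu 14:00 → clear.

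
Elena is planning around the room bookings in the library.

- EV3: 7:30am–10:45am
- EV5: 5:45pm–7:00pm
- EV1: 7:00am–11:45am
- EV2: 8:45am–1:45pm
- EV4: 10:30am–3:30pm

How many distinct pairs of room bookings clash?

6

Two intervals overlap when each starts before the other ends.
Sorted by start: EV1, EV3, EV2, EV4, EV5.
EV3 starts before EV1 ends → EV1 and EV3 overlap.
EV2 starts before EV1 ends → EV1 and EV2 overlap.
EV4 starts before EV1 ends → EV1 and EV4 overlap.
EV5 starts after EV1 ends.
EV2 starts before EV3 ends → EV3 and EV2 overlap.
EV4 starts before EV3 ends → EV3 and EV4 overlap.
EV5 starts after EV3 ends.
EV4 starts before EV2 ends → EV2 and EV4 overlap.
EV5 starts after EV2 ends.
EV5 starts after EV4 ends.
Overlapping pairs: EV1 & EV2, EV1 & EV3, EV1 & EV4, EV2 & EV3, EV2 & EV4, EV3 & EV4 — 6 in total.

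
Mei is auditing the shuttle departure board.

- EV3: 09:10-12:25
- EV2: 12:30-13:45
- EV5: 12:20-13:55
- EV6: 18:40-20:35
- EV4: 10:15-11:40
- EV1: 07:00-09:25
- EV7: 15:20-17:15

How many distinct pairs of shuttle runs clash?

Check each pair: they overlap iff neither finishes before the other starts.
Sorted by start: EV1, EV3, EV4, EV5, EV2, EV7, EV6.
EV3 starts before EV1 ends → EV1 and EV3 overlap.
EV4 starts after EV1 ends — done with EV1.
EV4 starts before EV3 ends → EV3 and EV4 overlap.
EV5 starts before EV3 ends → EV3 and EV5 overlap.
EV2 starts after EV3 ends — done with EV3.
EV5 starts after EV4 ends — done with EV4.
EV2 starts before EV5 ends → EV5 and EV2 overlap.
EV7 starts after EV5 ends — done with EV5.
EV7 starts after EV2 ends — done with EV2.
EV6 starts after EV7 ends.
Overlapping pairs: EV1 & EV3, EV2 & EV5, EV3 & EV4, EV3 & EV5 — 4 in total.

4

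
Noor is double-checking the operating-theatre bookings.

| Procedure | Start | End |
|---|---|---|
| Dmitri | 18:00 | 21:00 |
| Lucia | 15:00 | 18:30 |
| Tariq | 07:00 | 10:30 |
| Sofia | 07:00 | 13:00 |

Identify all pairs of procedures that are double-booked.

Dmitri & Lucia, Sofia & Tariq

Two intervals overlap when each starts before the other ends.
Sorted by start: Tariq, Sofia, Lucia, Dmitri.
Sofia starts before Tariq ends → Tariq and Sofia overlap.
Lucia starts after Tariq ends; Tariq is clear from here.
Lucia starts after Sofia ends; Sofia is clear from here.
Dmitri starts before Lucia ends → Lucia and Dmitri overlap.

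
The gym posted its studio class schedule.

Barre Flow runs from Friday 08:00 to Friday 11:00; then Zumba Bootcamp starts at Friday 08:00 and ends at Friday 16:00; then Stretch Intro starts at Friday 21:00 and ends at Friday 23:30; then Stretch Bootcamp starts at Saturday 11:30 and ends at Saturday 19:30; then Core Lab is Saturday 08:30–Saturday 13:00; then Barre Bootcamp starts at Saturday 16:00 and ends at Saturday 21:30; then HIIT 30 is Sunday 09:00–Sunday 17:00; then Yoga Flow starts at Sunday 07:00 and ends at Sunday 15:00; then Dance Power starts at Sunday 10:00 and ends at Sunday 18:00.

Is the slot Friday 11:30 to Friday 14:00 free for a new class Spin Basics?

No — it overlaps Zumba Bootcamp

Barre Flow: ends Friday 11:00 at or before Spin Basics starts Friday 11:30 → clear.
Zumba Bootcamp: starts Friday 08:00 before Spin Basics ends Friday 14:00, and ends Friday 16:00 after Spin Basics starts Friday 11:30 → overlap.
Stretch Intro: starts Friday 21:00 at or after Spin Basics ends Friday 14:00 → clear.
Core Lab: starts Saturday 08:30 at or after Spin Basics ends Friday 14:00 → clear.
Stretch Bootcamp: starts Saturday 11:30 at or after Spin Basics ends Friday 14:00 → clear.
Barre Bootcamp: starts Saturday 16:00 at or after Spin Basics ends Friday 14:00 → clear.
Yoga Flow: starts Sunday 07:00 at or after Spin Basics ends Friday 14:00 → clear.
HIIT 30: starts Sunday 09:00 at or after Spin Basics ends Friday 14:00 → clear.
Dance Power: starts Sunday 10:00 at or after Spin Basics ends Friday 14:00 → clear.
Spin Basics overlaps Zumba Bootcamp.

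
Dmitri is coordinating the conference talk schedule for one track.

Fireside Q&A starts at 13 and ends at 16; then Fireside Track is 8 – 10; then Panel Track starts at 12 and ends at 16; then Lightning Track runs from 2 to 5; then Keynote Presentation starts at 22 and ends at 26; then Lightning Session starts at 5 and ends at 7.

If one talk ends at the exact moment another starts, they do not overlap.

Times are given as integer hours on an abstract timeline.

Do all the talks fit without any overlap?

No

Two intervals overlap when each starts before the other ends.
Sorted by start: Lightning Track, Lightning Session, Fireside Track, Panel Track, Fireside Q&A, Keynote Presentation.
Lightning Session starts exactly when Lightning Track ends (back-to-back, no overlap); Lightning Track is clear from here.
Fireside Track starts after Lightning Session ends; Lightning Session is clear from here.
Panel Track starts after Fireside Track ends; Fireside Track is clear from here.
Fireside Q&A starts before Panel Track ends → Panel Track and Fireside Q&A overlap.
That's a conflict, so the schedule is not conflict-free.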